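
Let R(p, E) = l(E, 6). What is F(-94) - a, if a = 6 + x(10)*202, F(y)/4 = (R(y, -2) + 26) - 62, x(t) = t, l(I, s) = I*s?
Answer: -2218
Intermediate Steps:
R(p, E) = 6*E (R(p, E) = E*6 = 6*E)
F(y) = -192 (F(y) = 4*((6*(-2) + 26) - 62) = 4*((-12 + 26) - 62) = 4*(14 - 62) = 4*(-48) = -192)
a = 2026 (a = 6 + 10*202 = 6 + 2020 = 2026)
F(-94) - a = -192 - 1*2026 = -192 - 2026 = -2218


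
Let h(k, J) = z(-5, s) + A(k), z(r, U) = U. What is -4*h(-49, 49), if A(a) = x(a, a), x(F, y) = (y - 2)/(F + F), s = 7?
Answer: -1474/49 ≈ -30.082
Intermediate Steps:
x(F, y) = (-2 + y)/(2*F) (x(F, y) = (-2 + y)/((2*F)) = (-2 + y)*(1/(2*F)) = (-2 + y)/(2*F))
A(a) = (-2 + a)/(2*a)
h(k, J) = 7 + (-2 + k)/(2*k)
-4*h(-49, 49) = -4*(15/2 - 1/(-49)) = -4*(15/2 - 1*(-1/49)) = -4*(15/2 + 1/49) = -4*737/98 = -1474/49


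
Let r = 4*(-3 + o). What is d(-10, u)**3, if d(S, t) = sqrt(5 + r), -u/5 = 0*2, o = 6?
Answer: 17*sqrt(17) ≈ 70.093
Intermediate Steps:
r = 12 (r = 4*(-3 + 6) = 4*3 = 12)
u = 0 (u = -0*2 = -5*0 = 0)
d(S, t) = sqrt(17) (d(S, t) = sqrt(5 + 12) = sqrt(17))
d(-10, u)**3 = (sqrt(17))**3 = 17*sqrt(17)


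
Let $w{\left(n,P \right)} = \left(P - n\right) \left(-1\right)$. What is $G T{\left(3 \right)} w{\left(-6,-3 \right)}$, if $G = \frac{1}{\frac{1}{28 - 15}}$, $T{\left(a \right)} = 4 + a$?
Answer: $-273$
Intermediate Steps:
$w{\left(n,P \right)} = n - P$
$G = 13$ ($G = \frac{1}{\frac{1}{13}} = 13$)
$G T{\left(3 \right)} w{\left(-6,-3 \right)} = 13 \left(4 + 3\right) \left(-6 - -3\right) = 13 \cdot 7 \left(-6 + 3\right) = 91 \left(-3\right) = -273$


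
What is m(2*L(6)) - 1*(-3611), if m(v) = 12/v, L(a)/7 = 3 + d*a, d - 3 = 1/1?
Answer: 227495/63 ≈ 3611.0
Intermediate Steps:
d = 4 (d = 3 + 1/1 = 3 + 1 = 4)
L(a) = 21 + 28*a (L(a) = 7*(3 + 4*a) = 21 + 28*a)
m(2*L(6)) - 1*(-3611) = 12/((2*(21 + 28*6))) - 1*(-3611) = 12/((2*(21 + 168))) + 3611 = 12/((2*189)) + 3611 = 12/378 + 3611 = 12*(1/378) + 3611 = 2/63 + 3611 = 227495/63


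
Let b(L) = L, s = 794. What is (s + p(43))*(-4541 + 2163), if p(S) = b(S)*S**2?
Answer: -190955778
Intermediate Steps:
p(S) = S**3 (p(S) = S*S**2 = S**3)
(s + p(43))*(-4541 + 2163) = (794 + 43**3)*(-4541 + 2163) = (794 + 79507)*(-2378) = 80301*(-2378) = -190955778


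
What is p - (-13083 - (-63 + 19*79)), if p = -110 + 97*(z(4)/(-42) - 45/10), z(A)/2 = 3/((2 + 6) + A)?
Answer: 1173761/84 ≈ 13973.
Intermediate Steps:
z(A) = 6/(8 + A) (z(A) = 2*(3/((2 + 6) + A)) = 2*(3/(8 + A)) = 6/(8 + A))
p = -46003/84 (p = -110 + 97*((6/(8 + 4))/(-42) - 45/10) = -110 + 97*((6/12)*(-1/42) - 45*⅒) = -110 + 97*((6*(1/12))*(-1/42) - 9/2) = -110 + 97*((½)*(-1/42) - 9/2) = -110 + 97*(-1/84 - 9/2) = -110 + 97*(-379/84) = -110 - 36763/84 = -46003/84 ≈ -547.65)
p - (-13083 - (-63 + 19*79)) = -46003/84 - (-13083 - (-63 + 19*79)) = -46003/84 - (-13083 - (-63 + 1501)) = -46003/84 - (-13083 - 1*1438) = -46003/84 - (-13083 - 1438) = -46003/84 - 1*(-14521) = -46003/84 + 14521 = 1173761/84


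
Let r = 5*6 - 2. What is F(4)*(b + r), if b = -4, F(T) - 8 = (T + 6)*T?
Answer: 1152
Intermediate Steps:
F(T) = 8 + T*(6 + T) (F(T) = 8 + (T + 6)*T = 8 + (6 + T)*T = 8 + T*(6 + T))
r = 28 (r = 30 - 2 = 28)
F(4)*(b + r) = (8 + 4² + 6*4)*(-4 + 28) = (8 + 16 + 24)*24 = 48*24 = 1152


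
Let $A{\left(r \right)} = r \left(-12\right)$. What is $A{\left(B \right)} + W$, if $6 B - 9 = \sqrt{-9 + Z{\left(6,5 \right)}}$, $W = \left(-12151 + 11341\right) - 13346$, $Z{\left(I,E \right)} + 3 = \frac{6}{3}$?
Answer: $-14174 - 2 i \sqrt{10} \approx -14174.0 - 6.3246 i$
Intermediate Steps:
$Z{\left(I,E \right)} = -1$ ($Z{\left(I,E \right)} = -3 + \frac{6}{3} = -3 + 6 \cdot \frac{1}{3} = -3 + 2 = -1$)
$W = -14156$ ($W = -810 - 13346 = -14156$)
$B = \frac{3}{2} + \frac{i \sqrt{10}}{6}$ ($B = \frac{3}{2} + \frac{\sqrt{-9 - 1}}{6} = \frac{3}{2} + \frac{\sqrt{-10}}{6} = \frac{3}{2} + \frac{i \sqrt{10}}{6} \approx 1.5 + 0.52705 i$)
$A{\left(r \right)} = - 12 r$
$A{\left(B \right)} + W = - 12 \left(\frac{3}{2} + \frac{i \sqrt{10}}{6}\right) - 14156 = \left(-18 - 2 i \sqrt{10}\right) - 14156 = -14174 - 2 i \sqrt{10}$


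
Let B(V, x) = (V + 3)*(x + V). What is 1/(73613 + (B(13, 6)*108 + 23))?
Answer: 1/106468 ≈ 9.3925e-6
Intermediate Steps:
B(V, x) = (3 + V)*(V + x)
1/(73613 + (B(13, 6)*108 + 23)) = 1/(73613 + ((13² + 3*13 + 3*6 + 13*6)*108 + 23)) = 1/(73613 + ((169 + 39 + 18 + 78)*108 + 23)) = 1/(73613 + (304*108 + 23)) = 1/(73613 + (32832 + 23)) = 1/(73613 + 32855) = 1/106468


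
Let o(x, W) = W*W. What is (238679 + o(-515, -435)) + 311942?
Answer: 739846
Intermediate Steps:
o(x, W) = W²
(238679 + o(-515, -435)) + 311942 = (238679 + (-435)²) + 311942 = (238679 + 189225) + 311942 = 427904 + 311942 = 739846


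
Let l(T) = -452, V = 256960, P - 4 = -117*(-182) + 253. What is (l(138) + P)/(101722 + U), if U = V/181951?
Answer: 348998559/1682606962 ≈ 0.20742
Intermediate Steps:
P = 21551 (P = 4 + (-117*(-182) + 253) = 4 + (21294 + 253) = 4 + 21547 = 21551)
U = 23360/16541 (U = 256960/181951 = 256960*(1/181951) = 23360/16541 ≈ 1.4122)
(l(138) + P)/(101722 + U) = (-452 + 21551)/(101722 + 23360/16541) = 21099/(1682606962/16541) = 21099*(16541/1682606962) = 348998559/1682606962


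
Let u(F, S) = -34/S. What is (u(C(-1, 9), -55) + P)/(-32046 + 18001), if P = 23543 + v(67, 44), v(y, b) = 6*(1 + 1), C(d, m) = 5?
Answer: -1295559/772475 ≈ -1.6772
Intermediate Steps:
v(y, b) = 12 (v(y, b) = 6*2 = 12)
P = 23555 (P = 23543 + 12 = 23555)
(u(C(-1, 9), -55) + P)/(-32046 + 18001) = (-34/(-55) + 23555)/(-32046 + 18001) = (-34*(-1/55) + 23555)/(-14045) = (34/55 + 23555)*(-1/14045) = (1295559/55)*(-1/14045) = -1295559/772475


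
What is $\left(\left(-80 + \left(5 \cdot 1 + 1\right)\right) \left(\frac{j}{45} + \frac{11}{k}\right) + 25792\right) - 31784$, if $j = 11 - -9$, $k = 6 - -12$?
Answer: $- \frac{54631}{9} \approx -6070.1$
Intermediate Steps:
$k = 18$ ($k = 6 + 12 = 18$)
$j = 20$ ($j = 11 + 9 = 20$)
$\left(\left(-80 + \left(5 \cdot 1 + 1\right)\right) \left(\frac{j}{45} + \frac{11}{k}\right) + 25792\right) - 31784 = \left(\left(-80 + \left(5 \cdot 1 + 1\right)\right) \left(\frac{20}{45} + \frac{11}{18}\right) + 25792\right) - 31784 = \left(\left(-80 + \left(5 + 1\right)\right) \left(20 \cdot \frac{1}{45} + 11 \cdot \frac{1}{18}\right) + 25792\right) - 31784 = \left(\left(-80 + 6\right) \left(\frac{4}{9} + \frac{11}{18}\right) + 25792\right) - 31784 = \left(\left(-74\right) \frac{19}{18} + 25792\right) - 31784 = \left(- \frac{703}{9} + 25792\right) - 31784 = \frac{231425}{9} - 31784 = - \frac{54631}{9}$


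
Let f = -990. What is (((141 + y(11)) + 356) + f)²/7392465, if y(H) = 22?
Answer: 24649/821385 ≈ 0.030009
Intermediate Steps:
(((141 + y(11)) + 356) + f)²/7392465 = (((141 + 22) + 356) - 990)²/7392465 = ((163 + 356) - 990)²*(1/7392465) = (519 - 990)²*(1/7392465) = (-471)²*(1/7392465) = 221841*(1/7392465) = 24649/821385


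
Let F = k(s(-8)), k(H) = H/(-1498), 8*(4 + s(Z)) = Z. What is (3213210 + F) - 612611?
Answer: 3895697307/1498 ≈ 2.6006e+6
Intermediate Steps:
s(Z) = -4 + Z/8
k(H) = -H/1498 (k(H) = H*(-1/1498) = -H/1498)
F = 5/1498 (F = -(-4 + (1/8)*(-8))/1498 = -(-4 - 1)/1498 = -1/1498*(-5) = 5/1498 ≈ 0.0033378)
(3213210 + F) - 612611 = (3213210 + 5/1498) - 612611 = 4813388585/1498 - 612611 = 3895697307/1498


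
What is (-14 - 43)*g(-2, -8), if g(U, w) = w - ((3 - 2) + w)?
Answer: 57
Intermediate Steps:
g(U, w) = -1 (g(U, w) = w - (1 + w) = w + (-1 - w) = -1)
(-14 - 43)*g(-2, -8) = (-14 - 43)*(-1) = -57*(-1) = 57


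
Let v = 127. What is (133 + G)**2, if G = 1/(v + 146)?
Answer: 1318416100/74529 ≈ 17690.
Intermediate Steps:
G = 1/273 (G = 1/(127 + 146) = 1/273 ≈ 0.0036630)
(133 + G)**2 = (133 + 1/273)**2 = (36310/273)**2 = 1318416100/74529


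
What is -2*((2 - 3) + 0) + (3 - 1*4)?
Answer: 1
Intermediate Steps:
-2*((2 - 3) + 0) + (3 - 1*4) = -2*(-1 + 0) + (3 - 4) = -2*(-1) - 1 = 2 - 1 = 1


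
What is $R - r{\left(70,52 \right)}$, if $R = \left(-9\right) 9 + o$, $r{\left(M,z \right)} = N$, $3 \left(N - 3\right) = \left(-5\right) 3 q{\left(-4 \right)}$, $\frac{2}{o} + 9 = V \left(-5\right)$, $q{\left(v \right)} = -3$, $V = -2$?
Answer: $-97$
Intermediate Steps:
$o = 2$ ($o = \frac{2}{-9 - -10} = \frac{2}{-9 + 10} = \frac{2}{1} = 2 \cdot 1 = 2$)
$N = 18$ ($N = 3 + \frac{\left(-5\right) 3 \left(-3\right)}{3} = 3 + \frac{\left(-15\right) \left(-3\right)}{3} = 3 + \frac{1}{3} \cdot 45 = 3 + 15 = 18$)
$r{\left(M,z \right)} = 18$
$R = -79$ ($R = \left(-9\right) 9 + 2 = -81 + 2 = -79$)
$R - r{\left(70,52 \right)} = -79 - 18 = -97$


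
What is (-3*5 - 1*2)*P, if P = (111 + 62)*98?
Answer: -288218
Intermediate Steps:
P = 16954 (P = 173*98 = 16954)
(-3*5 - 1*2)*P = (-3*5 - 1*2)*16954 = (-15 - 2)*16954 = -17*16954 = -288218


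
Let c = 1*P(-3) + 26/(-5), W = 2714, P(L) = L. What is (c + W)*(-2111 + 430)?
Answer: -22742249/5 ≈ -4.5484e+6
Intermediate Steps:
c = -41/5 (c = 1*(-3) + 26/(-5) = -3 + 26*(-1/5) = -3 - 26/5 = -41/5 ≈ -8.2000)
(c + W)*(-2111 + 430) = (-41/5 + 2714)*(-2111 + 430) = (13529/5)*(-1681) = -22742249/5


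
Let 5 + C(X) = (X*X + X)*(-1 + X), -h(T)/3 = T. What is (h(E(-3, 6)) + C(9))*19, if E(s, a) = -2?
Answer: 13699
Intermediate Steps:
h(T) = -3*T
C(X) = -5 + (-1 + X)*(X + X²) (C(X) = -5 + (X*X + X)*(-1 + X) = -5 + (X² + X)*(-1 + X) = -5 + (X + X²)*(-1 + X) = -5 + (-1 + X)*(X + X²))
(h(E(-3, 6)) + C(9))*19 = (-3*(-2) + (-5 + 9³ - 1*9))*19 = (6 + (-5 + 729 - 9))*19 = (6 + 715)*19 = 721*19 = 13699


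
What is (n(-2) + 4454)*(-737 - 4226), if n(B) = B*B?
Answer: -22125054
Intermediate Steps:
n(B) = B²
(n(-2) + 4454)*(-737 - 4226) = ((-2)² + 4454)*(-737 - 4226) = (4 + 4454)*(-4963) = 4458*(-4963) = -22125054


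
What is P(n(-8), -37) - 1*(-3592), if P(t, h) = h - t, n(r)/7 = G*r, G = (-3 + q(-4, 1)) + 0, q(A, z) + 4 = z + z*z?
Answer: 3275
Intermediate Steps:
q(A, z) = -4 + z + z² (q(A, z) = -4 + (z + z*z) = -4 + (z + z²) = -4 + z + z²)
G = -5 (G = (-3 + (-4 + 1 + 1²)) + 0 = (-3 + (-4 + 1 + 1)) + 0 = (-3 - 2) + 0 = -5 + 0 = -5)
n(r) = -35*r (n(r) = 7*(-5*r) = -35*r)
P(n(-8), -37) - 1*(-3592) = (-37 - (-35)*(-8)) - 1*(-3592) = (-37 - 1*280) + 3592 = (-37 - 280) + 3592 = -317 + 3592 = 3275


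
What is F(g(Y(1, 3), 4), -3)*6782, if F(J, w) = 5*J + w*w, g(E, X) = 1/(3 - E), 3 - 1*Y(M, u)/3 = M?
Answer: 149204/3 ≈ 49735.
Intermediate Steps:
Y(M, u) = 9 - 3*M
F(J, w) = w² + 5*J (F(J, w) = 5*J + w² = w² + 5*J)
F(g(Y(1, 3), 4), -3)*6782 = ((-3)² + 5*(-1/(-3 + (9 - 3*1))))*6782 = (9 + 5*(-1/(-3 + (9 - 3))))*6782 = (9 + 5*(-1/(-3 + 6)))*6782 = (9 + 5*(-1/3))*6782 = (9 + 5*(-1*⅓))*6782 = (9 + 5*(-⅓))*6782 = (9 - 5/3)*6782 = (22/3)*6782 = 149204/3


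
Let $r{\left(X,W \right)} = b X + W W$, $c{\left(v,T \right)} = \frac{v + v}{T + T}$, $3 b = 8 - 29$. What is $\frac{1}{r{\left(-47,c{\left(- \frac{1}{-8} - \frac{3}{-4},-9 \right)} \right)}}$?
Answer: $\frac{5184}{1705585} \approx 0.0030394$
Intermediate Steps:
$b = -7$ ($b = \frac{8 - 29}{3} = \frac{1}{3} \left(-21\right) = -7$)
$c{\left(v,T \right)} = \frac{v}{T}$ ($c{\left(v,T \right)} = \frac{2 v}{2 T} = 2 v \frac{1}{2 T} = \frac{v}{T}$)
$r{\left(X,W \right)} = W^{2} - 7 X$ ($r{\left(X,W \right)} = - 7 X + W W = - 7 X + W^{2} = W^{2} - 7 X$)
$\frac{1}{r{\left(-47,c{\left(- \frac{1}{-8} - \frac{3}{-4},-9 \right)} \right)}} = \frac{1}{\left(\frac{- \frac{1}{-8} - \frac{3}{-4}}{-9}\right)^{2} - -329} = \frac{1}{\left(\left(\left(-1\right) \left(- \frac{1}{8}\right) - - \frac{3}{4}\right) \left(- \frac{1}{9}\right)\right)^{2} + 329} = \frac{1}{\left(\left(\frac{1}{8} + \frac{3}{4}\right) \left(- \frac{1}{9}\right)\right)^{2} + 329} = \frac{1}{\left(\frac{7}{8} \left(- \frac{1}{9}\right)\right)^{2} + 329} = \frac{1}{\left(- \frac{7}{72}\right)^{2} + 329} = \frac{1}{\frac{49}{5184} + 329} = \frac{1}{\frac{1705585}{5184}} = \frac{5184}{1705585}$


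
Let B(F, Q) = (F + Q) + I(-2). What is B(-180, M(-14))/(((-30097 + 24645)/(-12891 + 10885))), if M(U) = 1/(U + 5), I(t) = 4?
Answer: -1589755/24534 ≈ -64.798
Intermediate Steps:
M(U) = 1/(5 + U)
B(F, Q) = 4 + F + Q (B(F, Q) = (F + Q) + 4 = 4 + F + Q)
B(-180, M(-14))/(((-30097 + 24645)/(-12891 + 10885))) = (4 - 180 + 1/(5 - 14))/(((-30097 + 24645)/(-12891 + 10885))) = (4 - 180 + 1/(-9))/((-5452/(-2006))) = (4 - 180 - ⅑)/((-5452*(-1/2006))) = -1585/(9*2726/1003) = -1585/9*1003/2726 = -1589755/24534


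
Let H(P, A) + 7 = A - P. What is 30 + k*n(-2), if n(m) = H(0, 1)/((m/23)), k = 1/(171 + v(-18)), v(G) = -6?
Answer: 1673/55 ≈ 30.418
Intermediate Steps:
H(P, A) = -7 + A - P (H(P, A) = -7 + (A - P) = -7 + A - P)
k = 1/165 (k = 1/(171 - 6) = 1/165 ≈ 0.0060606)
n(m) = -138/m (n(m) = (-7 + 1 - 1*0)/((m/23)) = (-7 + 1 + 0)/((m*(1/23))) = -6*23/m = -138/m)
30 + k*n(-2) = 30 + (-138/(-2))/165 = 30 + (-138*(-½))/165 = 30 + (1/165)*69 = 30 + 23/55 = 1673/55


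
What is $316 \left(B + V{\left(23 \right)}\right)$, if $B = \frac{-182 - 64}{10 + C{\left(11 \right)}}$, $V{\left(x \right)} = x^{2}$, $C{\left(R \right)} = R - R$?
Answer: $\frac{796952}{5} \approx 1.5939 \cdot 10^{5}$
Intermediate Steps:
$C{\left(R \right)} = 0$
$B = - \frac{123}{5}$ ($B = \frac{-182 - 64}{10 + 0} = - \frac{246}{10} = \left(-246\right) \frac{1}{10} = - \frac{123}{5} \approx -24.6$)
$316 \left(B + V{\left(23 \right)}\right) = 316 \left(- \frac{123}{5} + 23^{2}\right) = 316 \left(- \frac{123}{5} + 529\right) = 316 \cdot \frac{2522}{5} = \frac{796952}{5}$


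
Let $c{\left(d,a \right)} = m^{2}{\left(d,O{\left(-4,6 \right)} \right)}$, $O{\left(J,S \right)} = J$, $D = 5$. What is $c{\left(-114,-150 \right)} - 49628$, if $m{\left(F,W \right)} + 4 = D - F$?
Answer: $-36403$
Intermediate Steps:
$m{\left(F,W \right)} = 1 - F$ ($m{\left(F,W \right)} = -4 - \left(-5 + F\right) = 1 - F$)
$c{\left(d,a \right)} = \left(1 - d\right)^{2}$
$c{\left(-114,-150 \right)} - 49628 = \left(-1 - 114\right)^{2} - 49628 = \left(-115\right)^{2} - 49628 = 13225 - 49628 = -36403$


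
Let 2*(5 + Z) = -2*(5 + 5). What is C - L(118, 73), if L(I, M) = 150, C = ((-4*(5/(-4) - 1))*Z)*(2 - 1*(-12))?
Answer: -2040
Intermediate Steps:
Z = -15 (Z = -5 + (-2*(5 + 5))/2 = -5 + (-2*10)/2 = -5 + (½)*(-20) = -5 - 10 = -15)
C = -1890 (C = (-4*(5/(-4) - 1)*(-15))*(2 - 1*(-12)) = (-4*(5*(-¼) - 1)*(-15))*(2 + 12) = (-4*(-5/4 - 1)*(-15))*14 = (-4*(-9/4)*(-15))*14 = (9*(-15))*14 = -135*14 = -1890)
C - L(118, 73) = -1890 - 1*150 = -1890 - 150 = -2040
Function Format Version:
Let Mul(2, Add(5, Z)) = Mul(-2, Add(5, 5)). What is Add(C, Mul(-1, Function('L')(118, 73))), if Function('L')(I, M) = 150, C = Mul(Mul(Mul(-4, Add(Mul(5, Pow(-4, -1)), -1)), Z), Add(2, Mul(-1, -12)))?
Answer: -2040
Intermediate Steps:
Z = -15 (Z = Add(-5, Mul(Rational(1, 2), Mul(-2, Add(5, 5)))) = Add(-5, Mul(Rational(1, 2), Mul(-2, 10))) = Add(-5, Mul(Rational(1, 2), -20)) = Add(-5, -10) = -15)
C = -1890 (C = Mul(Mul(Mul(-4, Add(Mul(5, Pow(-4, -1)), -1)), -15), Add(2, Mul(-1, -12))) = Mul(Mul(Mul(-4, Add(Mul(5, Rational(-1, 4)), -1)), -15), Add(2, 12)) = Mul(Mul(Mul(-4, Add(Rational(-5, 4), -1)), -15), 14) = Mul(Mul(Mul(-4, Rational(-9, 4)), -15), 14) = Mul(Mul(9, -15), 14) = Mul(-135, 14) = -1890)
Add(C, Mul(-1, Function('L')(118, 73))) = Add(-1890, Mul(-1, 150)) = Add(-1890, -150) = -2040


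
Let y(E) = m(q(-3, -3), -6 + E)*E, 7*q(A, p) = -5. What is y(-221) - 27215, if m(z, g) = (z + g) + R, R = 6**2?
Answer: 106077/7 ≈ 15154.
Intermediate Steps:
R = 36
q(A, p) = -5/7 (q(A, p) = (1/7)*(-5) = -5/7)
m(z, g) = 36 + g + z (m(z, g) = (z + g) + 36 = (g + z) + 36 = 36 + g + z)
y(E) = E*(205/7 + E) (y(E) = (36 + (-6 + E) - 5/7)*E = (205/7 + E)*E = E*(205/7 + E))
y(-221) - 27215 = (1/7)*(-221)*(205 + 7*(-221)) - 27215 = (1/7)*(-221)*(205 - 1547) - 27215 = (1/7)*(-221)*(-1342) - 27215 = 296582/7 - 27215 = 106077/7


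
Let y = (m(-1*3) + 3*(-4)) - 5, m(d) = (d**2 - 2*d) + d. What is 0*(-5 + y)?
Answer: 0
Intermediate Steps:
m(d) = d**2 - d
y = -5 (y = ((-1*3)*(-1 - 1*3) + 3*(-4)) - 5 = (-3*(-1 - 3) - 12) - 5 = (-3*(-4) - 12) - 5 = (12 - 12) - 5 = 0 - 5 = -5)
0*(-5 + y) = 0*(-5 - 5) = 0*(-10) = 0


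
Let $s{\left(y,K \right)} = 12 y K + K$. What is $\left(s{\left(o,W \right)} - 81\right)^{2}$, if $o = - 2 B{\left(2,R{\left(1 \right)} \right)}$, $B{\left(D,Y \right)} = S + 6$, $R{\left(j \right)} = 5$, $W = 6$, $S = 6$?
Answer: $3250809$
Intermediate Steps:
$B{\left(D,Y \right)} = 12$ ($B{\left(D,Y \right)} = 6 + 6 = 12$)
$o = -24$ ($o = \left(-2\right) 12 = -24$)
$s{\left(y,K \right)} = K + 12 K y$ ($s{\left(y,K \right)} = 12 K y + K = K + 12 K y$)
$\left(s{\left(o,W \right)} - 81\right)^{2} = \left(6 \left(1 + 12 \left(-24\right)\right) - 81\right)^{2} = \left(6 \left(1 - 288\right) - 81\right)^{2} = \left(6 \left(-287\right) - 81\right)^{2} = \left(-1722 - 81\right)^{2} = \left(-1803\right)^{2} = 3250809$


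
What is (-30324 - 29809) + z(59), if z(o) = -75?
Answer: -60208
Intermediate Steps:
(-30324 - 29809) + z(59) = (-30324 - 29809) - 75 = -60133 - 75 = -60208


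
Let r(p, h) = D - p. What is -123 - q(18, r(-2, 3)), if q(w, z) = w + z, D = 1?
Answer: -144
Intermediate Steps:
r(p, h) = 1 - p
-123 - q(18, r(-2, 3)) = -123 - (18 + (1 - 1*(-2))) = -123 - (18 + (1 + 2)) = -123 - (18 + 3) = -123 - 1*21 = -123 - 21 = -144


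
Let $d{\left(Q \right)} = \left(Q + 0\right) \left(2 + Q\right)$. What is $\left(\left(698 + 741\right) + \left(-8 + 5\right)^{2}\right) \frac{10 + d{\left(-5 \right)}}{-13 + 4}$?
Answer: $- \frac{36200}{9} \approx -4022.2$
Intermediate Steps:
$d{\left(Q \right)} = Q \left(2 + Q\right)$
$\left(\left(698 + 741\right) + \left(-8 + 5\right)^{2}\right) \frac{10 + d{\left(-5 \right)}}{-13 + 4} = \left(\left(698 + 741\right) + \left(-8 + 5\right)^{2}\right) \frac{10 - 5 \left(2 - 5\right)}{-13 + 4} = \left(1439 + \left(-3\right)^{2}\right) \frac{10 - -15}{-9} = \left(1439 + 9\right) \left(10 + 15\right) \left(- \frac{1}{9}\right) = 1448 \cdot 25 \left(- \frac{1}{9}\right) = 1448 \left(- \frac{25}{9}\right) = - \frac{36200}{9}$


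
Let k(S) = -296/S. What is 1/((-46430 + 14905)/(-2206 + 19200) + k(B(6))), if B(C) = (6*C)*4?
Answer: -76473/299057 ≈ -0.25571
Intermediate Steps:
B(C) = 24*C
1/((-46430 + 14905)/(-2206 + 19200) + k(B(6))) = 1/((-46430 + 14905)/(-2206 + 19200) - 296/(24*6)) = 1/(-31525/16994 - 296/144) = 1/(-31525*1/16994 - 296*1/144) = 1/(-31525/16994 - 37/18) = 1/(-299057/76473) = -76473/299057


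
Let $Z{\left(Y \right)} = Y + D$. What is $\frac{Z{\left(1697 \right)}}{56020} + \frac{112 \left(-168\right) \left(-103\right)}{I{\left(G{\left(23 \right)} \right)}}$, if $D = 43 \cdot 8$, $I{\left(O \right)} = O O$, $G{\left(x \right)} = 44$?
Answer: $\frac{6785837521}{6778420} \approx 1001.1$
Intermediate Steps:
$I{\left(O \right)} = O^{2}$
$D = 344$
$Z{\left(Y \right)} = 344 + Y$ ($Z{\left(Y \right)} = Y + 344 = 344 + Y$)
$\frac{Z{\left(1697 \right)}}{56020} + \frac{112 \left(-168\right) \left(-103\right)}{I{\left(G{\left(23 \right)} \right)}} = \frac{344 + 1697}{56020} + \frac{112 \left(-168\right) \left(-103\right)}{44^{2}} = 2041 \cdot \frac{1}{56020} + \frac{\left(-18816\right) \left(-103\right)}{1936} = \frac{2041}{56020} + 1938048 \cdot \frac{1}{1936} = \frac{2041}{56020} + \frac{121128}{121} = \frac{6785837521}{6778420}$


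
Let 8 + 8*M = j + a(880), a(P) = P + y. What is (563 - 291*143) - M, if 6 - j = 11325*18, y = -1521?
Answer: -123907/8 ≈ -15488.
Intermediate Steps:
a(P) = -1521 + P (a(P) = P - 1521 = -1521 + P)
j = -203844 (j = 6 - 11325*18 = 6 - 1*203850 = 6 - 203850 = -203844)
M = -204493/8 (M = -1 + (-203844 + (-1521 + 880))/8 = -1 + (-203844 - 641)/8 = -1 + (1/8)*(-204485) = -1 - 204485/8 = -204493/8 ≈ -25562.)
(563 - 291*143) - M = (563 - 291*143) - 1*(-204493/8) = (563 - 41613) + 204493/8 = -41050 + 204493/8 = -123907/8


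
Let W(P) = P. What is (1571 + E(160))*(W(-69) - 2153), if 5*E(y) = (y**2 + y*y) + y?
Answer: -26315146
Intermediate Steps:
E(y) = y/5 + 2*y**2/5 (E(y) = ((y**2 + y*y) + y)/5 = ((y**2 + y**2) + y)/5 = (2*y**2 + y)/5 = (y + 2*y**2)/5 = y/5 + 2*y**2/5)
(1571 + E(160))*(W(-69) - 2153) = (1571 + (1/5)*160*(1 + 2*160))*(-69 - 2153) = (1571 + (1/5)*160*(1 + 320))*(-2222) = (1571 + (1/5)*160*321)*(-2222) = (1571 + 10272)*(-2222) = 11843*(-2222) = -26315146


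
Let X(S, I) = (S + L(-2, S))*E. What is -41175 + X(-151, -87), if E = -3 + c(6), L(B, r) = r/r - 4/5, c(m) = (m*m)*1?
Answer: -230757/5 ≈ -46151.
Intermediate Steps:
c(m) = m² (c(m) = m²*1 = m²)
L(B, r) = ⅕ (L(B, r) = 1 - 4*⅕ = 1 - ⅘ = ⅕)
E = 33 (E = -3 + 6² = -3 + 36 = 33)
X(S, I) = 33/5 + 33*S (X(S, I) = (S + ⅕)*33 = (⅕ + S)*33 = 33/5 + 33*S)
-41175 + X(-151, -87) = -41175 + (33/5 + 33*(-151)) = -41175 + (33/5 - 4983) = -41175 - 24882/5 = -230757/5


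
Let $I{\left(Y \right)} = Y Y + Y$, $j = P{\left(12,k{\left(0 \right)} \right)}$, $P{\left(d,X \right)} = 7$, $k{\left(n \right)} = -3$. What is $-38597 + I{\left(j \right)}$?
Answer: $-38541$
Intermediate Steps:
$j = 7$
$I{\left(Y \right)} = Y + Y^{2}$ ($I{\left(Y \right)} = Y^{2} + Y = Y + Y^{2}$)
$-38597 + I{\left(j \right)} = -38597 + 7 \left(1 + 7\right) = -38597 + 7 \cdot 8 = -38597 + 56 = -38541$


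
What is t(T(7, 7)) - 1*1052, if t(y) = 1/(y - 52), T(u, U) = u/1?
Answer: -47341/45 ≈ -1052.0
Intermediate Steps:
T(u, U) = u (T(u, U) = u*1 = u)
t(y) = 1/(-52 + y)
t(T(7, 7)) - 1*1052 = 1/(-52 + 7) - 1*1052 = 1/(-45) - 1052 = -1/45 - 1052 = -47341/45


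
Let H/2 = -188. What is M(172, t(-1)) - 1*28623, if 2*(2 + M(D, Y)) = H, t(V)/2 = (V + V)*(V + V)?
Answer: -28813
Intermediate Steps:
t(V) = 8*V**2 (t(V) = 2*((V + V)*(V + V)) = 2*((2*V)*(2*V)) = 2*(4*V**2) = 8*V**2)
H = -376 (H = 2*(-188) = -376)
M(D, Y) = -190 (M(D, Y) = -2 + (1/2)*(-376) = -2 - 188 = -190)
M(172, t(-1)) - 1*28623 = -190 - 1*28623 = -190 - 28623 = -28813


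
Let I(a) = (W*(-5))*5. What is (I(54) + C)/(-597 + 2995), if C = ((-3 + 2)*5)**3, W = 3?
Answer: -100/1199 ≈ -0.083403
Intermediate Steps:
C = -125 (C = (-1*5)**3 = (-5)**3 = -125)
I(a) = -75 (I(a) = (3*(-5))*5 = -15*5 = -75)
(I(54) + C)/(-597 + 2995) = (-75 - 125)/(-597 + 2995) = -200/2398 = -200*1/2398 = -100/1199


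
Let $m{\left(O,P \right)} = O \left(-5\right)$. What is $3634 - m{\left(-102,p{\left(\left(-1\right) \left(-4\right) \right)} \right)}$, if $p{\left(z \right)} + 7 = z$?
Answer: $3124$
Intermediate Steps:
$p{\left(z \right)} = -7 + z$
$m{\left(O,P \right)} = - 5 O$
$3634 - m{\left(-102,p{\left(\left(-1\right) \left(-4\right) \right)} \right)} = 3634 - \left(-5\right) \left(-102\right) = 3634 - 510 = 3124$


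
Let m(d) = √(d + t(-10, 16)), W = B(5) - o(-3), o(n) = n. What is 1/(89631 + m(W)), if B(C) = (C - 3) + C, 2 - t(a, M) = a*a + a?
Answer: 29877/2677905413 - I*√78/8033716239 ≈ 1.1157e-5 - 1.0993e-9*I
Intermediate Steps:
t(a, M) = 2 - a - a² (t(a, M) = 2 - (a*a + a) = 2 - (a² + a) = 2 - (a + a²) = 2 + (-a - a²) = 2 - a - a²)
B(C) = -3 + 2*C (B(C) = (-3 + C) + C = -3 + 2*C)
W = 10 (W = (-3 + 2*5) - 1*(-3) = (-3 + 10) + 3 = 7 + 3 = 10)
m(d) = √(-88 + d) (m(d) = √(d + (2 - 1*(-10) - 1*(-10)²)) = √(d + (2 + 10 - 1*100)) = √(d + (2 + 10 - 100)) = √(d - 88) = √(-88 + d))
1/(89631 + m(W)) = 1/(89631 + √(-88 + 10)) = 1/(89631 + √(-78)) = 1/(89631 + I*√78)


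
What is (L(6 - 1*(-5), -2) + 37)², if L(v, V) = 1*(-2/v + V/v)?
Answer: 162409/121 ≈ 1342.2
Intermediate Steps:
L(v, V) = -2/v + V/v
(L(6 - 1*(-5), -2) + 37)² = ((-2 - 2)/(6 - 1*(-5)) + 37)² = (-4/(6 + 5) + 37)² = (-4/11 + 37)² = (403/11)² = 162409/121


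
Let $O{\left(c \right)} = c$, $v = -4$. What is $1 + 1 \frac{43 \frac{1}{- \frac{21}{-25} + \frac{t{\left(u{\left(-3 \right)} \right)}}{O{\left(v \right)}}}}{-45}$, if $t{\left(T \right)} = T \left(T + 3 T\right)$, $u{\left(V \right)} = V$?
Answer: $\frac{2051}{1836} \approx 1.1171$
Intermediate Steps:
$t{\left(T \right)} = 4 T^{2}$ ($t{\left(T \right)} = T 4 T = 4 T^{2}$)
$1 + 1 \frac{43 \frac{1}{- \frac{21}{-25} + \frac{t{\left(u{\left(-3 \right)} \right)}}{O{\left(v \right)}}}}{-45} = 1 + 1 \frac{43 \frac{1}{- \frac{21}{-25} + \frac{4 \left(-3\right)^{2}}{-4}}}{-45} = 1 + 1 \frac{43}{\left(-21\right) \left(- \frac{1}{25}\right) + 4 \cdot 9 \left(- \frac{1}{4}\right)} \left(- \frac{1}{45}\right) = 1 + 1 \frac{43}{\frac{21}{25} + 36 \left(- \frac{1}{4}\right)} \left(- \frac{1}{45}\right) = 1 + 1 \frac{43}{\frac{21}{25} - 9} \left(- \frac{1}{45}\right) = 1 + 1 \frac{43}{- \frac{204}{25}} \left(- \frac{1}{45}\right) = 1 + 1 \cdot 43 \left(- \frac{25}{204}\right) \left(- \frac{1}{45}\right) = 1 + 1 \left(\left(- \frac{1075}{204}\right) \left(- \frac{1}{45}\right)\right) = 1 + 1 \cdot \frac{215}{1836} = 1 + \frac{215}{1836} = \frac{2051}{1836}$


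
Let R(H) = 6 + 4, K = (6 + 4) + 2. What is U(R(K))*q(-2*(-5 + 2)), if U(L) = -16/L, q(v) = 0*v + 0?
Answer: 0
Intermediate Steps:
K = 12 (K = 10 + 2 = 12)
R(H) = 10
q(v) = 0 (q(v) = 0 + 0 = 0)
U(R(K))*q(-2*(-5 + 2)) = -16/10*0 = -16*⅒*0 = -8/5*0 = 0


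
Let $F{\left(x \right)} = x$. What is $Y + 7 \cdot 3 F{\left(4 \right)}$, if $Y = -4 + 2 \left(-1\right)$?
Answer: $78$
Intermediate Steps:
$Y = -6$ ($Y = -4 - 2 = -6$)
$Y + 7 \cdot 3 F{\left(4 \right)} = -6 + 7 \cdot 3 \cdot 4 = -6 + 21 \cdot 4 = -6 + 84 = 78$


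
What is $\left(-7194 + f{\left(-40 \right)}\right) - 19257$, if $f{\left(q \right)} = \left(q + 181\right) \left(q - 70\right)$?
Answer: $-41961$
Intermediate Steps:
$f{\left(q \right)} = \left(-70 + q\right) \left(181 + q\right)$ ($f{\left(q \right)} = \left(181 + q\right) \left(-70 + q\right) = \left(-70 + q\right) \left(181 + q\right)$)
$\left(-7194 + f{\left(-40 \right)}\right) - 19257 = \left(-7194 + \left(-12670 + \left(-40\right)^{2} + 111 \left(-40\right)\right)\right) - 19257 = \left(-7194 - 15510\right) - 19257 = -22704 - 19257 = -41961$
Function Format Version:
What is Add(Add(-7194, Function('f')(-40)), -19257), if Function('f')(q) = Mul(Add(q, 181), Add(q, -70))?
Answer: -41961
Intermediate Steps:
Function('f')(q) = Mul(Add(-70, q), Add(181, q)) (Function('f')(q) = Mul(Add(181, q), Add(-70, q)) = Mul(Add(-70, q), Add(181, q)))
Add(Add(-7194, Function('f')(-40)), -19257) = Add(Add(-7194, Add(-12670, Pow(-40, 2), Mul(111, -40))), -19257) = Add(Add(-7194, Add(-12670, 1600, -4440)), -19257) = Add(Add(-7194, -15510), -19257) = Add(-22704, -19257) = -41961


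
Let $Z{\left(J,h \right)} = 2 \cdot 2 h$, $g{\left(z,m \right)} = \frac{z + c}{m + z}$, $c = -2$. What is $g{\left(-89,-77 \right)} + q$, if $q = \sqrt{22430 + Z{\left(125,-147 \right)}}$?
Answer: $\frac{91}{166} + \sqrt{21842} \approx 148.34$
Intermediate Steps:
$g{\left(z,m \right)} = \frac{-2 + z}{m + z}$ ($g{\left(z,m \right)} = \frac{z - 2}{m + z} = \frac{-2 + z}{m + z}$)
$Z{\left(J,h \right)} = 4 h$
$q = \sqrt{21842}$ ($q = \sqrt{22430 + 4 \left(-147\right)} = \sqrt{22430 - 588} = \sqrt{21842} \approx 147.79$)
$g{\left(-89,-77 \right)} + q = \frac{-2 - 89}{-77 - 89} + \sqrt{21842} = \frac{1}{-166} \left(-91\right) + \sqrt{21842} = \left(- \frac{1}{166}\right) \left(-91\right) + \sqrt{21842} = \frac{91}{166} + \sqrt{21842}$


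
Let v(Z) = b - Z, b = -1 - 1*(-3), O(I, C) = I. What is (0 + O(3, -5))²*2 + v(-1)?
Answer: 21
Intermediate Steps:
b = 2 (b = -1 + 3 = 2)
v(Z) = 2 - Z
(0 + O(3, -5))²*2 + v(-1) = (0 + 3)²*2 + (2 - 1*(-1)) = 3²*2 + (2 + 1) = 9*2 + 3 = 18 + 3 = 21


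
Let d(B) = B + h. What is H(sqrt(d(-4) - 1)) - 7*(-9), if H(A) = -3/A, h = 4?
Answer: 63 + 3*I ≈ 63.0 + 3.0*I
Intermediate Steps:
d(B) = 4 + B (d(B) = B + 4 = 4 + B)
H(sqrt(d(-4) - 1)) - 7*(-9) = -3/sqrt((4 - 4) - 1) - 7*(-9) = -3/sqrt(0 - 1) + 63 = -3*(-I) + 63 = -(-3)*I + 63 = 3*I + 63 = 63 + 3*I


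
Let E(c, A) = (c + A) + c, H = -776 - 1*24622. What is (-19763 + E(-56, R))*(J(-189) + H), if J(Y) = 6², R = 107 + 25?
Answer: 500721966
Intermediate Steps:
H = -25398 (H = -776 - 24622 = -25398)
R = 132
J(Y) = 36
E(c, A) = A + 2*c (E(c, A) = (A + c) + c = A + 2*c)
(-19763 + E(-56, R))*(J(-189) + H) = (-19763 + (132 + 2*(-56)))*(36 - 25398) = (-19763 + (132 - 112))*(-25362) = (-19763 + 20)*(-25362) = -19743*(-25362) = 500721966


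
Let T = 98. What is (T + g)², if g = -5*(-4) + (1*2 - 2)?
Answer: 13924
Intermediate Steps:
g = 20 (g = 20 + (2 - 2) = 20 + 0 = 20)
(T + g)² = (98 + 20)² = 118² = 13924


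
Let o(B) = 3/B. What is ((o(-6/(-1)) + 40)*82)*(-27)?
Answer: -89667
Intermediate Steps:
((o(-6/(-1)) + 40)*82)*(-27) = ((3/((-6/(-1))) + 40)*82)*(-27) = ((3/((-6*(-1))) + 40)*82)*(-27) = ((3/6 + 40)*82)*(-27) = ((3*(1/6) + 40)*82)*(-27) = ((1/2 + 40)*82)*(-27) = ((81/2)*82)*(-27) = 3321*(-27) = -89667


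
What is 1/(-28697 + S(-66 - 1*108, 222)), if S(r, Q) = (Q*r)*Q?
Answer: -1/8604113 ≈ -1.1622e-7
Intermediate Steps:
S(r, Q) = r*Q²
1/(-28697 + S(-66 - 1*108, 222)) = 1/(-28697 + (-66 - 1*108)*222²) = 1/(-28697 + (-66 - 108)*49284) = 1/(-28697 - 174*49284) = 1/(-28697 - 8575416) = 1/(-8604113) = -1/8604113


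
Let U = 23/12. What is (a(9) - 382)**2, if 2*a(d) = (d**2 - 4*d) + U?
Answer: 74046025/576 ≈ 1.2855e+5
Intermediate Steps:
U = 23/12 (U = 23*(1/12) = 23/12 ≈ 1.9167)
a(d) = 23/24 + d**2/2 - 2*d (a(d) = ((d**2 - 4*d) + 23/12)/2 = (23/12 + d**2 - 4*d)/2 = 23/24 + d**2/2 - 2*d)
(a(9) - 382)**2 = ((23/24 + (1/2)*9**2 - 2*9) - 382)**2 = ((23/24 + (1/2)*81 - 18) - 382)**2 = ((23/24 + 81/2 - 18) - 382)**2 = (563/24 - 382)**2 = (-8605/24)**2 = 74046025/576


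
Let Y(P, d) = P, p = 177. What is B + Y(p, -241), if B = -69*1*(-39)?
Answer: 2868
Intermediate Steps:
B = 2691 (B = -69*(-39) = 2691)
B + Y(p, -241) = 2691 + 177 = 2868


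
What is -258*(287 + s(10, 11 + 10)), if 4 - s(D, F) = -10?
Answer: -77658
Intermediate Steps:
s(D, F) = 14 (s(D, F) = 4 - 1*(-10) = 4 + 10 = 14)
-258*(287 + s(10, 11 + 10)) = -258*(287 + 14) = -258*301 = -77658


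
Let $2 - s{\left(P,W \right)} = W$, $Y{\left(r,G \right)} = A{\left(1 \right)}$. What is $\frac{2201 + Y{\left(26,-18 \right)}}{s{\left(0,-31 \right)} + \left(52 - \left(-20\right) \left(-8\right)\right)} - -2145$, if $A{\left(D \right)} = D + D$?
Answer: $\frac{158672}{75} \approx 2115.6$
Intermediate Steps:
$A{\left(D \right)} = 2 D$
$Y{\left(r,G \right)} = 2$ ($Y{\left(r,G \right)} = 2 \cdot 1 = 2$)
$s{\left(P,W \right)} = 2 - W$
$\frac{2201 + Y{\left(26,-18 \right)}}{s{\left(0,-31 \right)} + \left(52 - \left(-20\right) \left(-8\right)\right)} - -2145 = \frac{2201 + 2}{\left(2 - -31\right) + \left(52 - \left(-20\right) \left(-8\right)\right)} - -2145 = \frac{2203}{\left(2 + 31\right) + \left(52 - 160\right)} + 2145 = \frac{2203}{33 + \left(52 - 160\right)} + 2145 = \frac{2203}{33 - 108} + 2145 = \frac{2203}{-75} + 2145 = 2203 \left(- \frac{1}{75}\right) + 2145 = - \frac{2203}{75} + 2145 = \frac{158672}{75}$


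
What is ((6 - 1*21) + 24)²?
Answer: 81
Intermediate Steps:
((6 - 1*21) + 24)² = ((6 - 21) + 24)² = (-15 + 24)² = 9² = 81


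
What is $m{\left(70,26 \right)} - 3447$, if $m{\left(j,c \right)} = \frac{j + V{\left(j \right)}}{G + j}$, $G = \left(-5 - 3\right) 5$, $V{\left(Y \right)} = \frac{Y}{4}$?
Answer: $- \frac{41329}{12} \approx -3444.1$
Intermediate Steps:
$V{\left(Y \right)} = \frac{Y}{4}$ ($V{\left(Y \right)} = Y \frac{1}{4} = \frac{Y}{4}$)
$G = -40$ ($G = \left(-8\right) 5 = -40$)
$m{\left(j,c \right)} = \frac{5 j}{4 \left(-40 + j\right)}$ ($m{\left(j,c \right)} = \frac{j + \frac{j}{4}}{-40 + j} = \frac{\frac{5}{4} j}{-40 + j} = \frac{5 j}{4 \left(-40 + j\right)}$)
$m{\left(70,26 \right)} - 3447 = \frac{5}{4} \cdot 70 \frac{1}{-40 + 70} - 3447 = \frac{5}{4} \cdot 70 \cdot \frac{1}{30} - 3447 = \frac{35}{12} - 3447 = - \frac{41329}{12}$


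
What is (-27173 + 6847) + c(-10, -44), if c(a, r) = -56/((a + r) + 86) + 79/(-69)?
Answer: -5610775/276 ≈ -20329.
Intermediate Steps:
c(a, r) = -79/69 - 56/(86 + a + r) (c(a, r) = -56/(86 + a + r) + 79*(-1/69) = -56/(86 + a + r) - 79/69 = -79/69 - 56/(86 + a + r))
(-27173 + 6847) + c(-10, -44) = (-27173 + 6847) + (-10658 - 79*(-10) - 79*(-44))/(69*(86 - 10 - 44)) = -20326 + (1/69)*(-10658 + 790 + 3476)/32 = -20326 + (1/69)*(1/32)*(-6392) = -20326 - 799/276 = -5610775/276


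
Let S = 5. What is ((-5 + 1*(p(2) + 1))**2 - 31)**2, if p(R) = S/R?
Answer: 13225/16 ≈ 826.56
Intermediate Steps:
p(R) = 5/R
((-5 + 1*(p(2) + 1))**2 - 31)**2 = ((-5 + 1*(5/2 + 1))**2 - 31)**2 = ((-5 + 1*(7/2))**2 - 31)**2 = ((-5 + 7/2)**2 - 31)**2 = ((-3/2)**2 - 31)**2 = (9/4 - 31)**2 = (-115/4)**2 = 13225/16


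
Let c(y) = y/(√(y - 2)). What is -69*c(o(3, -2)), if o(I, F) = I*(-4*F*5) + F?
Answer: -4071*√29/29 ≈ -755.97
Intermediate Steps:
o(I, F) = F - 20*F*I (o(I, F) = I*(-20*F) + F = -20*F*I + F = F - 20*F*I)
c(y) = y/√(-2 + y) (c(y) = y/(√(-2 + y)) = y/√(-2 + y))
-69*c(o(3, -2)) = -69*(-2*(1 - 20*3))/√(-2 - 2*(1 - 20*3)) = -69*(-2*(1 - 60))/√(-2 - 2*(1 - 60)) = -69*(-2*(-59))/√(-2 - 2*(-59)) = -8142/√(-2 + 118) = -8142/√116 = -8142*√29/58 = -4071*√29/29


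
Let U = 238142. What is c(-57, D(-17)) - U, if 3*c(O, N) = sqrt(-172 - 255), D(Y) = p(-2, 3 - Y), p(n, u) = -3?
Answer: -238142 + I*sqrt(427)/3 ≈ -2.3814e+5 + 6.888*I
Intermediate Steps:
D(Y) = -3
c(O, N) = I*sqrt(427)/3 (c(O, N) = sqrt(-172 - 255)/3 = sqrt(-427)/3 = (I*sqrt(427))/3 = I*sqrt(427)/3)
c(-57, D(-17)) - U = I*sqrt(427)/3 - 1*238142 = I*sqrt(427)/3 - 238142 = -238142 + I*sqrt(427)/3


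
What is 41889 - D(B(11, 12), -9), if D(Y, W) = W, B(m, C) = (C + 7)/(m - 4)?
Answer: 41898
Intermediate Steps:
B(m, C) = (7 + C)/(-4 + m)
41889 - D(B(11, 12), -9) = 41889 - 1*(-9) = 41889 + 9 = 41898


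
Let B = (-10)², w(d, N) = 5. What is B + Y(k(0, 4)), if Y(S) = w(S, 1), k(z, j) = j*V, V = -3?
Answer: 105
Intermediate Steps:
k(z, j) = -3*j (k(z, j) = j*(-3) = -3*j)
Y(S) = 5
B = 100
B + Y(k(0, 4)) = 100 + 5 = 105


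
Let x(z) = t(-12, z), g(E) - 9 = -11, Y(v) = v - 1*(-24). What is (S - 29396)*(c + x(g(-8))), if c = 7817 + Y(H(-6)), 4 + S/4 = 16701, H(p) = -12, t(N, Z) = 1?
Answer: 292779360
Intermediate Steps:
Y(v) = 24 + v (Y(v) = v + 24 = 24 + v)
g(E) = -2 (g(E) = 9 - 11 = -2)
S = 66788 (S = -16 + 4*16701 = -16 + 66804 = 66788)
x(z) = 1
c = 7829 (c = 7817 + (24 - 12) = 7817 + 12 = 7829)
(S - 29396)*(c + x(g(-8))) = (66788 - 29396)*(7829 + 1) = 37392*7830 = 292779360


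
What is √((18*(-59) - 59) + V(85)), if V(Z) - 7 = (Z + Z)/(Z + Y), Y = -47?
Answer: I*√400539/19 ≈ 33.31*I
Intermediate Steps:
V(Z) = 7 + 2*Z/(-47 + Z) (V(Z) = 7 + (Z + Z)/(Z - 47) = 7 + (2*Z)/(-47 + Z) = 7 + 2*Z/(-47 + Z))
√((18*(-59) - 59) + V(85)) = √((18*(-59) - 59) + (-329 + 9*85)/(-47 + 85)) = √((-1062 - 59) + (-329 + 765)/38) = √(-1121 + (1/38)*436) = √(-1121 + 218/19) = √(-21081/19) = I*√400539/19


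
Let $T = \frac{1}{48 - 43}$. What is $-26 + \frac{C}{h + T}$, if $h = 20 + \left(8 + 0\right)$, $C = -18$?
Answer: $- \frac{1252}{47} \approx -26.638$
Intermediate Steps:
$T = \frac{1}{5} \approx 0.2$
$h = 28$ ($h = 20 + 8 = 28$)
$-26 + \frac{C}{h + T} = -26 + \frac{1}{28 + \frac{1}{5}} \left(-18\right) = -26 + \frac{1}{\frac{141}{5}} \left(-18\right) = -26 + \frac{5}{141} \left(-18\right) = -26 - \frac{30}{47} = - \frac{1252}{47}$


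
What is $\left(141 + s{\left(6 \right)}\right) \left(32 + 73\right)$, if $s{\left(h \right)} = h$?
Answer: $15435$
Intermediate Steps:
$\left(141 + s{\left(6 \right)}\right) \left(32 + 73\right) = \left(141 + 6\right) \left(32 + 73\right) = 147 \cdot 105 = 15435$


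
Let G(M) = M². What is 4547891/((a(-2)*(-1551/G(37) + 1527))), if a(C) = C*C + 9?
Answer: 6226062779/27155856 ≈ 229.27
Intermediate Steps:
a(C) = 9 + C² (a(C) = C² + 9 = 9 + C²)
4547891/((a(-2)*(-1551/G(37) + 1527))) = 4547891/(((9 + (-2)²)*(-1551/(37²) + 1527))) = 4547891/(((9 + 4)*(-1551/1369 + 1527))) = 4547891/((13*(-1551*1/1369 + 1527))) = 4547891/((13*(-1551/1369 + 1527))) = 4547891/((13*(2088912/1369))) = 4547891/(27155856/1369) = 4547891*(1369/27155856) = 6226062779/27155856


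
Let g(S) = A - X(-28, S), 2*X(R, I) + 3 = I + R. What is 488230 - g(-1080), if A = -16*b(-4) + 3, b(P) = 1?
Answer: 975375/2 ≈ 4.8769e+5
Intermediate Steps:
X(R, I) = -3/2 + I/2 + R/2 (X(R, I) = -3/2 + (I + R)/2 = -3/2 + (I/2 + R/2) = -3/2 + I/2 + R/2)
A = -13 (A = -16*1 + 3 = -16 + 3 = -13)
g(S) = 5/2 - S/2 (g(S) = -13 - (-3/2 + S/2 + (½)*(-28)) = -13 - (-3/2 + S/2 - 14) = -13 - (-31/2 + S/2) = -13 + (31/2 - S/2) = 5/2 - S/2)
488230 - g(-1080) = 488230 - (5/2 - ½*(-1080)) = 488230 - (5/2 + 540) = 488230 - 1*1085/2 = 488230 - 1085/2 = 975375/2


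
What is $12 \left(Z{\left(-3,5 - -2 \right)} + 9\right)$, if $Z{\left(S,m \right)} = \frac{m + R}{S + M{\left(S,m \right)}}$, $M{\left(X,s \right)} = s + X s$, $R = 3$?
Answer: $\frac{1716}{17} \approx 100.94$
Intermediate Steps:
$Z{\left(S,m \right)} = \frac{3 + m}{S + m \left(1 + S\right)}$ ($Z{\left(S,m \right)} = \frac{m + 3}{S + m \left(1 + S\right)} = \frac{3 + m}{S + m \left(1 + S\right)}$)
$12 \left(Z{\left(-3,5 - -2 \right)} + 9\right) = 12 \left(\frac{3 + \left(5 - -2\right)}{-3 + \left(5 - -2\right) \left(1 - 3\right)} + 9\right) = 12 \left(\frac{3 + \left(5 + 2\right)}{-3 + \left(5 + 2\right) \left(-2\right)} + 9\right) = 12 \left(\frac{3 + 7}{-3 + 7 \left(-2\right)} + 9\right) = 12 \left(\frac{1}{-3 - 14} \cdot 10 + 9\right) = 12 \left(\frac{1}{-17} \cdot 10 + 9\right) = 12 \left(\left(- \frac{1}{17}\right) 10 + 9\right) = 12 \left(- \frac{10}{17} + 9\right) = 12 \cdot \frac{143}{17} = \frac{1716}{17}$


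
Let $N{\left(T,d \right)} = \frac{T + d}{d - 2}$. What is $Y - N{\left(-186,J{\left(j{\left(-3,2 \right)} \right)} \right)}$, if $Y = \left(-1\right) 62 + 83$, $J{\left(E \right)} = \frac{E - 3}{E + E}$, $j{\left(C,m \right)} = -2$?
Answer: $- \frac{676}{3} \approx -225.33$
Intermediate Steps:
$J{\left(E \right)} = \frac{-3 + E}{2 E}$
$Y = 21$ ($Y = -62 + 83 = 21$)
$N{\left(T,d \right)} = \frac{T + d}{-2 + d}$
$Y - N{\left(-186,J{\left(j{\left(-3,2 \right)} \right)} \right)} = 21 - \frac{-186 + \frac{-3 - 2}{2 \left(-2\right)}}{-2 + \frac{-3 - 2}{2 \left(-2\right)}} = 21 - \frac{-186 + \frac{1}{2} \left(- \frac{1}{2}\right) \left(-5\right)}{-2 + \frac{1}{2} \left(- \frac{1}{2}\right) \left(-5\right)} = 21 - \frac{-186 + \frac{5}{4}}{-2 + \frac{5}{4}} = 21 - \frac{1}{- \frac{3}{4}} \left(- \frac{739}{4}\right) = 21 - \left(- \frac{4}{3}\right) \left(- \frac{739}{4}\right) = 21 - \frac{739}{3} = - \frac{676}{3}$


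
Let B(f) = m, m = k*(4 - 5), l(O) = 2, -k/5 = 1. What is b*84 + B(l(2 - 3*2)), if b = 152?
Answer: 12773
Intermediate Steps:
k = -5 (k = -5*1 = -5)
m = 5 (m = -5*(4 - 5) = -5*(-1) = 5)
B(f) = 5
b*84 + B(l(2 - 3*2)) = 152*84 + 5 = 12768 + 5 = 12773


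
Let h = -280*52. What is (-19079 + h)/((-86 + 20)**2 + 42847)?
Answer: -33639/47203 ≈ -0.71265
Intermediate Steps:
h = -14560 (h = -35*416 = -14560)
(-19079 + h)/((-86 + 20)**2 + 42847) = (-19079 - 14560)/((-86 + 20)**2 + 42847) = -33639/((-66)**2 + 42847) = -33639/(4356 + 42847) = -33639/47203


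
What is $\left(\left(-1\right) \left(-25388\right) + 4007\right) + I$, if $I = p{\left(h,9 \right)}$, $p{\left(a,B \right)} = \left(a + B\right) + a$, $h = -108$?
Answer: $29188$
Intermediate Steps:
$p{\left(a,B \right)} = B + 2 a$ ($p{\left(a,B \right)} = \left(B + a\right) + a = B + 2 a$)
$I = -207$ ($I = 9 + 2 \left(-108\right) = 9 - 216 = -207$)
$\left(\left(-1\right) \left(-25388\right) + 4007\right) + I = \left(\left(-1\right) \left(-25388\right) + 4007\right) - 207 = \left(25388 + 4007\right) - 207 = 29395 - 207 = 29188$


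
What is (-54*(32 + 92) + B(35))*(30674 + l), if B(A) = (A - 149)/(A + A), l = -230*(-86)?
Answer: -11827275318/35 ≈ -3.3792e+8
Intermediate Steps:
l = 19780
B(A) = (-149 + A)/(2*A) (B(A) = (-149 + A)/((2*A)) = (-149 + A)*(1/(2*A)) = (-149 + A)/(2*A))
(-54*(32 + 92) + B(35))*(30674 + l) = (-54*(32 + 92) + (½)*(-149 + 35)/35)*(30674 + 19780) = (-54*124 + (½)*(1/35)*(-114))*50454 = (-6696 - 57/35)*50454 = -234417/35*50454 = -11827275318/35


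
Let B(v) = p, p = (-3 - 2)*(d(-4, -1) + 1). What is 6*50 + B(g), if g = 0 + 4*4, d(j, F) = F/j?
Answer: 1175/4 ≈ 293.75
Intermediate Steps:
g = 16 (g = 0 + 16 = 16)
p = -25/4 (p = (-3 - 2)*(-1/(-4) + 1) = -5*(-1*(-¼) + 1) = -5*(¼ + 1) = -5*5/4 = -25/4 ≈ -6.2500)
B(v) = -25/4
6*50 + B(g) = 6*50 - 25/4 = 300 - 25/4 = 1175/4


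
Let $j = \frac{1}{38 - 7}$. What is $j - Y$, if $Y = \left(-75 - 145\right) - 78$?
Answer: $\frac{9239}{31} \approx 298.03$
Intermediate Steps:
$j = \frac{1}{31} \approx 0.032258$
$Y = -298$ ($Y = -220 - 78 = -298$)
$j - Y = \frac{1}{31} - -298 = \frac{1}{31} + 298 = \frac{9239}{31}$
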